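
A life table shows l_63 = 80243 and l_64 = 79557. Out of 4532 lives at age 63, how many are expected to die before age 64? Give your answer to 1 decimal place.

38.7

The relevant probability is 1 − 79557/80243 = 0.008549.
Expected number = 4532 × 0.008549 = 38.7.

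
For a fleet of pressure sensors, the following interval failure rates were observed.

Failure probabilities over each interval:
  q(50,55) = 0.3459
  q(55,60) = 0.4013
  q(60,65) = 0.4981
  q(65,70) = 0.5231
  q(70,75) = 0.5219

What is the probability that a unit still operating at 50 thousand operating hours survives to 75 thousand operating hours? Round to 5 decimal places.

0.04481

The overall survival probability is (1 − 0.3459) × (1 − 0.4013) × (1 − 0.4981) × (1 − 0.5231) × (1 − 0.5219).
= 0.6541 × 0.5987 × 0.5019 × 0.4769 × 0.4781 = 0.044814.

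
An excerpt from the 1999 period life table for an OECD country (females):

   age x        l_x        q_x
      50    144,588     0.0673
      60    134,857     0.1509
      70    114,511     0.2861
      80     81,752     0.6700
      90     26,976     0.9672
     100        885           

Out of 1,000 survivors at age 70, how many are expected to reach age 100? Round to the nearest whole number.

8

The relevant probability is 885/114,511 = 0.007729.
Expected number = 1,000 × 0.007729 = 8.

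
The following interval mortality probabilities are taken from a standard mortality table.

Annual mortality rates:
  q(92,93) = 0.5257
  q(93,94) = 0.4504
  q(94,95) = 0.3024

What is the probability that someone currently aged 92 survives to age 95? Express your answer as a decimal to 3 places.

0.182

The overall survival probability is (1 − 0.5257) × (1 − 0.4504) × (1 − 0.3024).
= 0.4743 × 0.5496 × 0.6976 = 0.181847.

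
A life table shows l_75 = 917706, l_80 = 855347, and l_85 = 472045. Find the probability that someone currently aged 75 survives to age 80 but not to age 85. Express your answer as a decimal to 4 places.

This is the probability of reaching 80 but not 85, conditional on being alive at 75: (l_80 − l_85) / l_75.
= (855347 − 472045) / 917706 = 383302 / 917706 = 0.417674.

0.4177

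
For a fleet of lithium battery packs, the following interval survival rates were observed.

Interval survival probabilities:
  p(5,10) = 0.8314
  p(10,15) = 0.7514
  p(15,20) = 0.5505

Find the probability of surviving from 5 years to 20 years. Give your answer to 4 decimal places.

P(survive 5→20) = 0.8314 × 0.7514 × 0.5505.
= 0.343905.

0.3439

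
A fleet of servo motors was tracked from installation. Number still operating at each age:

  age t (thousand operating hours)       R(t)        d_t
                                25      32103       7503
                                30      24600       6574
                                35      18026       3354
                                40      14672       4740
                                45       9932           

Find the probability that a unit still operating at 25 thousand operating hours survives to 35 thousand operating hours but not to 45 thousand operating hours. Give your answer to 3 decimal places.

This is the probability of reaching 35 but not 45, conditional on being operational at 25: (R(35) − R(45)) / R(25).
= (18026 − 9932) / 32103 = 8094 / 32103 = 0.252126.

0.252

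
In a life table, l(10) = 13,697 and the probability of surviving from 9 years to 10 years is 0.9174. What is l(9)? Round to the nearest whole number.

14930

l(9) = l(10) / p = 13,697 / 0.9174 = 14930.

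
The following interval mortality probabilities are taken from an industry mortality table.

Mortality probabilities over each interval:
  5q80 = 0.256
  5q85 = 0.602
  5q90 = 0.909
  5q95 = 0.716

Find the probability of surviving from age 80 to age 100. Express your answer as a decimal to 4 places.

0.0077

Chaining the interval survival probabilities: (1 − 0.256) × (1 − 0.602) × (1 − 0.909) × (1 − 0.716).
= 0.744 × 0.398 × 0.091 × 0.284 = 0.007653.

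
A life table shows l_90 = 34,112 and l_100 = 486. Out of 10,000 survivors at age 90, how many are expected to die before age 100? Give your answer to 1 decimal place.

The relevant probability is 1 − 486/34,112 = 0.985753.
Expected number = 10,000 × 0.985753 = 9857.5.

9857.5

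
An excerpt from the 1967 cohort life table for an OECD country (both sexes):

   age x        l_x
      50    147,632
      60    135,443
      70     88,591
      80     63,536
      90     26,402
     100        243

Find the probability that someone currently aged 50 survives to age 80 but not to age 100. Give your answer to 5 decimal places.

0.42872

We want 30|20q50 = (l_80 − l_100)/l_50.
This is the probability of reaching 80 but not 100, conditional on being alive at 50: (l_80 − l_100) / l_50.
= (63,536 − 243) / 147,632 = 63,293 / 147,632 = 0.428721.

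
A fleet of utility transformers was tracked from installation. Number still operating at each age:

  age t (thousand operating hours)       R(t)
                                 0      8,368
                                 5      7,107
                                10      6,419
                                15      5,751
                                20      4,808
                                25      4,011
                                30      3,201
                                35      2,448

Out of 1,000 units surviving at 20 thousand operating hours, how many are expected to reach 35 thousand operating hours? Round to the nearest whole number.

509

The relevant probability is 2,448/4,808 = 0.509151.
Expected number = 1,000 × 0.509151 = 509.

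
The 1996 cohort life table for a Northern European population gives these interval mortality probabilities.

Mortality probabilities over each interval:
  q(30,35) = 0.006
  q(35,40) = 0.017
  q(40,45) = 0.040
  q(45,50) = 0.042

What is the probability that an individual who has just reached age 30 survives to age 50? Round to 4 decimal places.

The overall survival probability is (1 − 0.006) × (1 − 0.017) × (1 − 0.040) × (1 − 0.042).
= 0.994 × 0.983 × 0.960 × 0.958 = 0.898621.

0.8986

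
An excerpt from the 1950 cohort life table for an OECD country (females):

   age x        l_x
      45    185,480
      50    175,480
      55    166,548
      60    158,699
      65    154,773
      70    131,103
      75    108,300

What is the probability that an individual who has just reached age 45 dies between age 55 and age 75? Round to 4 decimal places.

0.3140

We want 10|20q45 = (l_55 − l_75)/l_45.
This is the probability of reaching 55 but not 75, conditional on being alive at 45: (l_55 − l_75) / l_45.
= (166,548 − 108,300) / 185,480 = 58,248 / 185,480 = 0.314039.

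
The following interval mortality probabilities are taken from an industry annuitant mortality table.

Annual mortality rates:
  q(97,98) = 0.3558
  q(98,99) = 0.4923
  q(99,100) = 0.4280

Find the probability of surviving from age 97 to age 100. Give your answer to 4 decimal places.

The overall survival probability is (1 − 0.3558) × (1 − 0.4923) × (1 − 0.4280).
= 0.6442 × 0.5077 × 0.5720 = 0.187079.

0.1871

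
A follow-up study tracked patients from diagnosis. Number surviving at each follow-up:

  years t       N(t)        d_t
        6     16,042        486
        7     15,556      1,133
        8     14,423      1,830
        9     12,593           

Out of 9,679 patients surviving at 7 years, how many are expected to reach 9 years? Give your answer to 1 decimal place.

The relevant probability is 12,593/15,556 = 0.809527.
Expected number = 9,679 × 0.809527 = 7835.4.

7835.4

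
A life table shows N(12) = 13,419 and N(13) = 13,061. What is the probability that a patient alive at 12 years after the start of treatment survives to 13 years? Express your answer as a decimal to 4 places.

The conditional survival probability is N(13)/N(12) = 13,061/13,419 = 0.973321.

0.9733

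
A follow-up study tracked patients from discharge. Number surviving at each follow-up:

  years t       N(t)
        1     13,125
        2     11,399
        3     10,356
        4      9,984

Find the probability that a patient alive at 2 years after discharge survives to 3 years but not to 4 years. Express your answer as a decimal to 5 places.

This is the probability of reaching 3 but not 4, conditional on being alive at 2: (N(3) − N(4)) / N(2).
= (10,356 − 9,984) / 11,399 = 372 / 11,399 = 0.032634.

0.03263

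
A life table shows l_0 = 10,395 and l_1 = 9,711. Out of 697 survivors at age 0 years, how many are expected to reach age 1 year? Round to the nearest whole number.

The relevant probability is 9,711/10,395 = 0.934199.
Expected number = 697 × 0.934199 = 651.

651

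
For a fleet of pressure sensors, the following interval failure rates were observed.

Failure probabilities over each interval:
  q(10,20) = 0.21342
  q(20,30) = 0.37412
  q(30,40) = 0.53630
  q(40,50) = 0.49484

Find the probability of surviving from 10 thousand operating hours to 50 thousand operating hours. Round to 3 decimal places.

P(survive 10→50) = (1 − 0.21342) × (1 − 0.37412) × (1 − 0.53630) × (1 − 0.49484).
= 0.78658 × 0.62588 × 0.46370 × 0.50516 = 0.115319.

0.115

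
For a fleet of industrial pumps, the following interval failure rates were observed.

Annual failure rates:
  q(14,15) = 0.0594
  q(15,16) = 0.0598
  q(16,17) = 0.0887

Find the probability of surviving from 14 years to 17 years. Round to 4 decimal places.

0.8059

Chaining the interval survival probabilities: (1 − 0.0594) × (1 − 0.0598) × (1 − 0.0887).
= 0.9406 × 0.9402 × 0.9113 = 0.805910.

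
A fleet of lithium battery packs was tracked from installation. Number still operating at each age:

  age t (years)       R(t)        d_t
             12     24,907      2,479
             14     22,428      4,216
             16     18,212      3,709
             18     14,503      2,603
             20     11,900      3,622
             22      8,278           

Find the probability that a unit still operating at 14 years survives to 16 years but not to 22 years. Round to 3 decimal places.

0.443

This is the probability of reaching 16 but not 22, conditional on being operational at 14: (R(16) − R(22)) / R(14).
= (18,212 − 8,278) / 22,428 = 9,934 / 22,428 = 0.442928.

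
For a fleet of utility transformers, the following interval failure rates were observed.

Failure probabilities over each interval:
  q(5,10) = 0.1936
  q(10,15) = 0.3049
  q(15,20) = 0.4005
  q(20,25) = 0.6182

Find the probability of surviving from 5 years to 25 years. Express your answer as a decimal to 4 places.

Chaining the interval survival probabilities: (1 − 0.1936) × (1 − 0.3049) × (1 − 0.4005) × (1 − 0.6182).
= 0.8064 × 0.6951 × 0.5995 × 0.3818 = 0.128299.

0.1283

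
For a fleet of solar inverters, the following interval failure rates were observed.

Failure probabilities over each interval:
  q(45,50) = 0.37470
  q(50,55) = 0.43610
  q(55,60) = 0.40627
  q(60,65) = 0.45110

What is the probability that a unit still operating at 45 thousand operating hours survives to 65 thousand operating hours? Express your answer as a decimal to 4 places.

0.1149

Chaining the interval survival probabilities: (1 − 0.37470) × (1 − 0.43610) × (1 − 0.40627) × (1 − 0.45110).
= 0.62530 × 0.56390 × 0.59373 × 0.54890 = 0.114914.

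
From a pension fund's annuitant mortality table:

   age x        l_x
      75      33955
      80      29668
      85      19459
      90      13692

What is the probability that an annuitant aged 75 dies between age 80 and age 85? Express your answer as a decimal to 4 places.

0.3007

This is the probability of reaching 80 but not 85, conditional on being alive at 75: (l_80 − l_85) / l_75.
= (29668 − 19459) / 33955 = 10209 / 33955 = 0.300663.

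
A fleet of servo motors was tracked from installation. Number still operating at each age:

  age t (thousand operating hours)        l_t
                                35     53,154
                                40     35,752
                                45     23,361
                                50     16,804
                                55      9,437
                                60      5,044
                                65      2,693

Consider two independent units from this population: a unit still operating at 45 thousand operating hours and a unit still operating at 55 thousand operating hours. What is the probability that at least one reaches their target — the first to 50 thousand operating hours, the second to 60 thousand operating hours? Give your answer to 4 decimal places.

0.8693

p₁ = l_50/l_45 = 16,804/23,361 = 0.719319; p₂ = l_60/l_55 = 5,044/9,437 = 0.534492.
P(at least one) = 1 − (1−p₁)(1−p₂) = 1 − 0.280681 × 0.465508 = 0.869341.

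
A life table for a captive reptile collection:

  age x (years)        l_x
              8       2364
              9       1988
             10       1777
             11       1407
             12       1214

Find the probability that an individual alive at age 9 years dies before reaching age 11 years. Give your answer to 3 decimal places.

0.292

P(die before 11 | alive at 9) = 1 − l_11/l_9 = 1 − 1407/1988 = (581)/1988 = 0.292254.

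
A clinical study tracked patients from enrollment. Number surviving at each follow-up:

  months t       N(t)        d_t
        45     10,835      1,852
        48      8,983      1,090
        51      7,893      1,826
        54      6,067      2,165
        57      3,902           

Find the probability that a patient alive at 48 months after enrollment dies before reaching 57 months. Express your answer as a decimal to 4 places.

P(die before 57 | alive at 48) = 1 − N(57)/N(48) = 1 − 3,902/8,983 = (5,081)/8,983 = 0.565624.

0.5656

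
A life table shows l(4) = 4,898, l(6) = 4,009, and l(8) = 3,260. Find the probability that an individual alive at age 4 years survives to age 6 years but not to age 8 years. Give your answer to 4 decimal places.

This is the probability of reaching 6 but not 8, conditional on being alive at 4: (l(6) − l(8)) / l(4).
= (4,009 − 3,260) / 4,898 = 749 / 4,898 = 0.152920.

0.1529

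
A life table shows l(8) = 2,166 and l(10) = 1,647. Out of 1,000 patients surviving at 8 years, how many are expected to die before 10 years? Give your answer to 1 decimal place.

239.6

The relevant probability is 1 − 1,647/2,166 = 0.239612.
Expected number = 1,000 × 0.239612 = 239.6.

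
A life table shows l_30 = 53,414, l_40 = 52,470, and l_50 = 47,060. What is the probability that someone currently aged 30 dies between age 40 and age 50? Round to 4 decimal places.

This is the probability of reaching 40 but not 50, conditional on being alive at 30: (l_40 − l_50) / l_30.
= (52,470 − 47,060) / 53,414 = 5,410 / 53,414 = 0.101284.

0.1013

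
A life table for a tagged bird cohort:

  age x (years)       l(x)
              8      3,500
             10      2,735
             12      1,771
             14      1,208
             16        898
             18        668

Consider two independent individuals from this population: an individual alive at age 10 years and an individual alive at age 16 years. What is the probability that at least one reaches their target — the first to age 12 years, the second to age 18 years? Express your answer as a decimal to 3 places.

p₁ = l(12)/l(10) = 1,771/2,735 = 0.647532; p₂ = l(18)/l(16) = 668/898 = 0.743875.
P(at least one) = 1 − (1−p₁)(1−p₂) = 1 − 0.352468 × 0.256125 = 0.909724.

0.910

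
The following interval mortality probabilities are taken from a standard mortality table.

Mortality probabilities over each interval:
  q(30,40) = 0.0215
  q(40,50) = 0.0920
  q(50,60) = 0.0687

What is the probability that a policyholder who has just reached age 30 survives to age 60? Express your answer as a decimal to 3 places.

Survival from 30 to 60 is the product of surviving each interval: (1 − 0.0215) × (1 − 0.0920) × (1 − 0.0687).
= 0.9785 × 0.9080 × 0.9313 = 0.827440.

0.827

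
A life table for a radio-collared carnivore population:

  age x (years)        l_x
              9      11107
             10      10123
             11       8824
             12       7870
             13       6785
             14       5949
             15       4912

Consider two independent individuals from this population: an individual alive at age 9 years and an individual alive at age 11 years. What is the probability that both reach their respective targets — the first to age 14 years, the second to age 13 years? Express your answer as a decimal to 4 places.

p₁ = l_14/l_9 = 5949/11107 = 0.535608; p₂ = l_13/l_11 = 6785/8824 = 0.768926.
P(both) = p₁ × p₂ = 0.535608 × 0.768926 = 0.411843.

0.4118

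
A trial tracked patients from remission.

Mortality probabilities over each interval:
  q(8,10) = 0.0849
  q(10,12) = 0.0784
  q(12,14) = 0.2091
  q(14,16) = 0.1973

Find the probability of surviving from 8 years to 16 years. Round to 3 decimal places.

Chaining the interval survival probabilities: (1 − 0.0849) × (1 − 0.0784) × (1 − 0.2091) × (1 − 0.1973).
= 0.9151 × 0.9216 × 0.7909 × 0.8027 = 0.535409.

0.535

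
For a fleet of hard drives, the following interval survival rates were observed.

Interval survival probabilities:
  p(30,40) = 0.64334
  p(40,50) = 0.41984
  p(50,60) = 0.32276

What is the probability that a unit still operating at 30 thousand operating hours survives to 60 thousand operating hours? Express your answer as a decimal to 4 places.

0.0872

Chaining the interval survival probabilities: 0.64334 × 0.41984 × 0.32276.
= 0.087177.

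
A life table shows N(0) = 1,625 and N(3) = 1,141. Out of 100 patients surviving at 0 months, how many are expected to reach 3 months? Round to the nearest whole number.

The relevant probability is 1,141/1,625 = 0.702154.
Expected number = 100 × 0.702154 = 70.

70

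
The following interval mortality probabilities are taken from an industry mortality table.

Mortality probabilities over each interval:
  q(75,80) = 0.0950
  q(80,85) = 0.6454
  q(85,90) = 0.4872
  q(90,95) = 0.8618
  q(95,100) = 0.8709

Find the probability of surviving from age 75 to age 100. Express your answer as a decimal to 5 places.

P(survive 75→100) = (1 − 0.0950) × (1 − 0.6454) × (1 − 0.4872) × (1 − 0.8618) × (1 − 0.8709).
= 0.9050 × 0.3546 × 0.5128 × 0.1382 × 0.1291 = 0.002936.

0.00294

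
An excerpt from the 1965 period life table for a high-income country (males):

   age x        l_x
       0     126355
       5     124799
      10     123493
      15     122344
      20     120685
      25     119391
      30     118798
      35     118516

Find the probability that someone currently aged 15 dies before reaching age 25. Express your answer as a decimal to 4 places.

P(die before 25 | alive at 15) = 1 − l_25/l_15 = 1 − 119391/122344 = (2953)/122344 = 0.024137.

0.0241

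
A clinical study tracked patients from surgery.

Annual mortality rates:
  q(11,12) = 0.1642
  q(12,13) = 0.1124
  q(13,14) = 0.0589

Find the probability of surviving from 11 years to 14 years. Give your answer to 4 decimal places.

The overall survival probability is (1 − 0.1642) × (1 − 0.1124) × (1 − 0.0589).
= 0.8358 × 0.8876 × 0.9411 = 0.698161.

0.6982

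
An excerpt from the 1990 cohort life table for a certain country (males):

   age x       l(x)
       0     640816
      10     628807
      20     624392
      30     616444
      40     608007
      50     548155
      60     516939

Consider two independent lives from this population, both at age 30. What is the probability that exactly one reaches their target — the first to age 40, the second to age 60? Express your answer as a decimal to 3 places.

0.171

p₁ = l(40)/l(30) = 608007/616444 = 0.986313; p₂ = l(60)/l(30) = 516939/616444 = 0.838582.
P(exactly one) = p₁(1−p₂) + (1−p₁)p₂ = 0.159209 + 0.011478 = 0.170686.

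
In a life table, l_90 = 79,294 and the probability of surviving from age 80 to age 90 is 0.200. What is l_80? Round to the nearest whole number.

l_80 = l_90 / p = 79,294 / 0.200 = 396470.

396470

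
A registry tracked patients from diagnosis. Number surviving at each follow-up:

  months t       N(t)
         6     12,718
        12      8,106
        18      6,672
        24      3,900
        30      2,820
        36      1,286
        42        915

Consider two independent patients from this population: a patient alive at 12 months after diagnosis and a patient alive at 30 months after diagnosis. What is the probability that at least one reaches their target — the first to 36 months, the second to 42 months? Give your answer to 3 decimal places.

0.432

p₁ = N(36)/N(12) = 1,286/8,106 = 0.158648; p₂ = N(42)/N(30) = 915/2,820 = 0.324468.
P(at least one) = 1 − (1−p₁)(1−p₂) = 1 − 0.841352 × 0.675532 = 0.431640.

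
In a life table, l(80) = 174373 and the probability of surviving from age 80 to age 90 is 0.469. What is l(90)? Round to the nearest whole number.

81781

l(90) = l(80) × p = 174373 × 0.469 = 81781.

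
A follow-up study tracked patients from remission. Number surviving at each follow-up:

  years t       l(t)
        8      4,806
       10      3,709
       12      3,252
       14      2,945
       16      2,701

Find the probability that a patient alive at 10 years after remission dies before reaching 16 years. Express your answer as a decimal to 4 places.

0.2718

P(die before 16 | alive at 10) = 1 − l(16)/l(10) = 1 − 2,701/3,709 = (1,008)/3,709 = 0.271771.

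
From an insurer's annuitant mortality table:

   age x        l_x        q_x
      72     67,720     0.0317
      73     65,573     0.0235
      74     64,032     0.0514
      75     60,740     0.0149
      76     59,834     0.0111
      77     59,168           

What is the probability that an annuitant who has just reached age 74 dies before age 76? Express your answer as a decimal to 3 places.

0.066

P(die before 76 | alive at 74) = 1 − l_76/l_74 = 1 − 59,834/64,032 = (4,198)/64,032 = 0.065561.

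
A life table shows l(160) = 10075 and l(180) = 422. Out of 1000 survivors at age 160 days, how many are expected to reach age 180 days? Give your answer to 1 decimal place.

41.9

The relevant probability is 422/10075 = 0.041886.
Expected number = 1000 × 0.041886 = 41.9.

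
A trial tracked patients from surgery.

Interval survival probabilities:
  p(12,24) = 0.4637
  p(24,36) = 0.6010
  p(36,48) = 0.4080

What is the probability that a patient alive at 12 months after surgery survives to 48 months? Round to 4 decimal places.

0.1137

The overall survival probability is 0.4637 × 0.6010 × 0.4080.
= 0.113703.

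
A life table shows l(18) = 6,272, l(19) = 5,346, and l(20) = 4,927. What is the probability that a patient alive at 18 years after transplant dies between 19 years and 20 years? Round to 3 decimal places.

This is the probability of reaching 19 but not 20, conditional on being alive at 18: (l(19) − l(20)) / l(18).
= (5,346 − 4,927) / 6,272 = 419 / 6,272 = 0.066805.

0.067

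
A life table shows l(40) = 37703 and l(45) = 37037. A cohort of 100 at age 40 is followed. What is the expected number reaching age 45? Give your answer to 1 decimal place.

The relevant probability is 37037/37703 = 0.982336.
Expected number = 100 × 0.982336 = 98.2.

98.2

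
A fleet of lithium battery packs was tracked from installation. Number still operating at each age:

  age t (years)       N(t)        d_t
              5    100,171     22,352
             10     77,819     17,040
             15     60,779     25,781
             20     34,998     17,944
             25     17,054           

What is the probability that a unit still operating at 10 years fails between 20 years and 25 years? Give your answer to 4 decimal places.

This is the probability of reaching 20 but not 25, conditional on being operational at 10: (N(20) − N(25)) / N(10).
= (34,998 − 17,054) / 77,819 = 17,944 / 77,819 = 0.230586.

0.2306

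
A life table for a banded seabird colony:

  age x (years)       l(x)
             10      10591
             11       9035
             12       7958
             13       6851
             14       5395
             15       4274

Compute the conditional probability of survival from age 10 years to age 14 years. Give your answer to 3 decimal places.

The conditional survival probability is l(14)/l(10) = 5395/10591 = 0.509395.

0.509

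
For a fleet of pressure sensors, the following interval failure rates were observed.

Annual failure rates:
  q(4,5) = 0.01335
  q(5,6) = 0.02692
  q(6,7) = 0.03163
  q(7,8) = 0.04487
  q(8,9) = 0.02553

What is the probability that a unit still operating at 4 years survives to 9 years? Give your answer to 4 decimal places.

0.8653

P(survive 4→9) = (1 − 0.01335) × (1 − 0.02692) × (1 − 0.03163) × (1 − 0.04487) × (1 − 0.02553).
= 0.98665 × 0.97308 × 0.96837 × 0.95513 × 0.97447 = 0.865334.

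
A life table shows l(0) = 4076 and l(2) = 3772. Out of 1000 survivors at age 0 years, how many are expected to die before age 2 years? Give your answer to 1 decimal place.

The relevant probability is 1 − 3772/4076 = 0.074583.
Expected number = 1000 × 0.074583 = 74.6.

74.6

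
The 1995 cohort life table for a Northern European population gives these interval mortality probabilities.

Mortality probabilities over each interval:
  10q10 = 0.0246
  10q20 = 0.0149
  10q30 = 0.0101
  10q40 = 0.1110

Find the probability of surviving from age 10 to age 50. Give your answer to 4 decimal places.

0.8456

The overall survival probability is (1 − 0.0246) × (1 − 0.0149) × (1 − 0.0101) × (1 − 0.1110).
= 0.9754 × 0.9851 × 0.9899 × 0.8890 = 0.845583.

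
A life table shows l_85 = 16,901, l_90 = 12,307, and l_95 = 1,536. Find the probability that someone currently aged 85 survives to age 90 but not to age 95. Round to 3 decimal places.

We want 5|5q85 = (l_90 − l_95)/l_85.
This is the probability of reaching 90 but not 95, conditional on being alive at 85: (l_90 − l_95) / l_85.
= (12,307 − 1,536) / 16,901 = 10,771 / 16,901 = 0.637300.

0.637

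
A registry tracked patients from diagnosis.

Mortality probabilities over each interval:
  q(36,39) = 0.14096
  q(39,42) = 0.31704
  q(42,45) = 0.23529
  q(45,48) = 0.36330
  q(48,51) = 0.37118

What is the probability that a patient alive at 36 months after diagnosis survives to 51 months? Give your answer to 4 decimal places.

P(survive 36→51) = (1 − 0.14096) × (1 − 0.31704) × (1 − 0.23529) × (1 − 0.36330) × (1 − 0.37118).
= 0.85904 × 0.68296 × 0.76471 × 0.63670 × 0.62882 = 0.179625.

0.1796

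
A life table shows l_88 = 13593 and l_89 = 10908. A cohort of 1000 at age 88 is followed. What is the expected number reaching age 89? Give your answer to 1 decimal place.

The relevant probability is 10908/13593 = 0.802472.
Expected number = 1000 × 0.802472 = 802.5.

802.5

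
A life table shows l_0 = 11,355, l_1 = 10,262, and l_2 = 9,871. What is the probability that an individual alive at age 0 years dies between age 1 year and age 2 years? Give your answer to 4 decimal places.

0.0344

This is the probability of reaching 1 but not 2, conditional on being alive at 0: (l_1 − l_2) / l_0.
= (10,262 − 9,871) / 11,355 = 391 / 11,355 = 0.034434.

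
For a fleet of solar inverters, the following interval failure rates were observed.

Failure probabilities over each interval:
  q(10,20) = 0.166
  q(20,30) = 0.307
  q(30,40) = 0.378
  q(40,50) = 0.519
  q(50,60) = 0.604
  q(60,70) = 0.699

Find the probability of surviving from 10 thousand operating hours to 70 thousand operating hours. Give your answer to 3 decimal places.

0.021

P(survive 10→70) = (1 − 0.166) × (1 − 0.307) × (1 − 0.378) × (1 − 0.519) × (1 − 0.604) × (1 − 0.699).
= 0.834 × 0.693 × 0.622 × 0.481 × 0.396 × 0.301 = 0.020611.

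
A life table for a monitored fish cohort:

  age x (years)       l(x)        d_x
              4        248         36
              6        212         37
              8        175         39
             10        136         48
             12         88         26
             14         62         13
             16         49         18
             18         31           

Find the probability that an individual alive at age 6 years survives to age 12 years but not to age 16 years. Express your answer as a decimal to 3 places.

This is the probability of reaching 12 but not 16, conditional on being alive at 6: (l(12) − l(16)) / l(6).
= (88 − 49) / 212 = 39 / 212 = 0.183962.

0.184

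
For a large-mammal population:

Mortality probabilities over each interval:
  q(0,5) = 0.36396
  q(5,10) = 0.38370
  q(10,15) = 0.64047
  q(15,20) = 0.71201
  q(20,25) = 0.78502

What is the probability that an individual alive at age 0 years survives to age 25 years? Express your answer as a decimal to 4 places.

0.0087

Chaining the interval survival probabilities: (1 − 0.36396) × (1 − 0.38370) × (1 − 0.64047) × (1 − 0.71201) × (1 − 0.78502).
= 0.63604 × 0.61630 × 0.35953 × 0.28799 × 0.21498 = 0.008725.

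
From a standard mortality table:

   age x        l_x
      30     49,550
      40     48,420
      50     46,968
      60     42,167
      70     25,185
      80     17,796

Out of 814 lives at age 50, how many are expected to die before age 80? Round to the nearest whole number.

The relevant probability is 1 − 17,796/46,968 = 0.621104.
Expected number = 814 × 0.621104 = 506.

506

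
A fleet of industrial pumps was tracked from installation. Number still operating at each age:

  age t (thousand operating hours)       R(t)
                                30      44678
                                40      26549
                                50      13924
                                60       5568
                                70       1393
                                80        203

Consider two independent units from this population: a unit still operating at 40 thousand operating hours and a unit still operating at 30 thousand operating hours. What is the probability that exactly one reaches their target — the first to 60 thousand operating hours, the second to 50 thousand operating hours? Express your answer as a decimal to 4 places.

0.3907

p₁ = R(60)/R(40) = 5568/26549 = 0.209725; p₂ = R(50)/R(30) = 13924/44678 = 0.311652.
P(exactly one) = p₁(1−p₂) + (1−p₁)p₂ = 0.144364 + 0.246291 = 0.390655.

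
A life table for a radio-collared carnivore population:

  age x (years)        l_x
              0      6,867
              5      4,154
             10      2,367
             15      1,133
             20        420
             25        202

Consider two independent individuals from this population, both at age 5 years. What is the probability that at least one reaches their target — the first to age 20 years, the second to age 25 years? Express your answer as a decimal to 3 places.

p₁ = l_20/l_5 = 420/4,154 = 0.101107; p₂ = l_25/l_5 = 202/4,154 = 0.048628.
P(at least one) = 1 − (1−p₁)(1−p₂) = 1 − 0.898893 × 0.951372 = 0.144818.

0.145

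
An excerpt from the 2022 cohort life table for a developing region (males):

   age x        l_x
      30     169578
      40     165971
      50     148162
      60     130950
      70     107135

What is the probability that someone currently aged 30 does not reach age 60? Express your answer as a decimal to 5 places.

P(die before 60 | alive at 30) = 1 − l_60/l_30 = 1 − 130950/169578 = (38628)/169578 = 0.227789.

0.22779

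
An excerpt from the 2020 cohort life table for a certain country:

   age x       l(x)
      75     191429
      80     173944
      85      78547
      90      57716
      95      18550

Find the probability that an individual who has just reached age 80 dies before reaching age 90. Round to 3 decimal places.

P(die before 90 | alive at 80) = 1 − l(90)/l(80) = 1 − 57716/173944 = (116228)/173944 = 0.668192.

0.668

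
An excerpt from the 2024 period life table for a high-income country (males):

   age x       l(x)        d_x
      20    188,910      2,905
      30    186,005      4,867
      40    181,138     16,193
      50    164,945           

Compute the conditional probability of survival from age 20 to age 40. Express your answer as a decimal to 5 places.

The conditional survival probability is l(40)/l(20) = 181,138/188,910 = 0.958859.

0.95886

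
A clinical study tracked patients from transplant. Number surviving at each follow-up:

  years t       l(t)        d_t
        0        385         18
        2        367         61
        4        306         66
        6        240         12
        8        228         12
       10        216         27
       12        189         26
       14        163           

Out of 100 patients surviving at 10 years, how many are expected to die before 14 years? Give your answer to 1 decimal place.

The relevant probability is 1 − 163/216 = 0.245370.
Expected number = 100 × 0.245370 = 24.5.

24.5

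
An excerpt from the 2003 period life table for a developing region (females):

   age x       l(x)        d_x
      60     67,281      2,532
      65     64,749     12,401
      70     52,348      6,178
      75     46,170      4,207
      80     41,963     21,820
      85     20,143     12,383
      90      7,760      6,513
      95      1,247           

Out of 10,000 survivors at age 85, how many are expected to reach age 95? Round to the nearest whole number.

619

The relevant probability is 1,247/20,143 = 0.061907.
Expected number = 10,000 × 0.061907 = 619.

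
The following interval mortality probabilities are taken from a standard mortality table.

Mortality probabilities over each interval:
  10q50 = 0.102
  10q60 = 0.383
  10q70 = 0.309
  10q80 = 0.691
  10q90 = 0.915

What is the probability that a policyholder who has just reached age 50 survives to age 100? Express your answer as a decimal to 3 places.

The overall survival probability is (1 − 0.102) × (1 − 0.383) × (1 − 0.309) × (1 − 0.691) × (1 − 0.915).
= 0.898 × 0.617 × 0.691 × 0.309 × 0.085 = 0.010056.

0.010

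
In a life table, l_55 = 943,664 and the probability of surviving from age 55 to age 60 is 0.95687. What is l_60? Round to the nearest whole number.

902964

l_60 = l_55 × p = 943,664 × 0.95687 = 902964.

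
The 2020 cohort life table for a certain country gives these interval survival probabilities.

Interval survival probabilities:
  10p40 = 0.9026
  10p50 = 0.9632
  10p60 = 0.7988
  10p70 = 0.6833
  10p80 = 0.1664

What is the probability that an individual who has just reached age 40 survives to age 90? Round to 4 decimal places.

0.0790

Survival from 40 to 90 is the product of surviving each interval: 0.9026 × 0.9632 × 0.7988 × 0.6833 × 0.1664.
= 0.078961.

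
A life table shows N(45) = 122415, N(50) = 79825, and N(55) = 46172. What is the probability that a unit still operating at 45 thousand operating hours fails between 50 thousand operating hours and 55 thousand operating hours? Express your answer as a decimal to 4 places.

0.2749

This is the probability of reaching 50 but not 55, conditional on being operational at 45: (N(50) − N(55)) / N(45).
= (79825 − 46172) / 122415 = 33653 / 122415 = 0.274909.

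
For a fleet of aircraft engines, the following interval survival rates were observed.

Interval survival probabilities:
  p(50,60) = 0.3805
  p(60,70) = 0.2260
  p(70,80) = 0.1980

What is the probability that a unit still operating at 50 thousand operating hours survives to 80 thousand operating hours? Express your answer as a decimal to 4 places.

0.0170

Chaining the interval survival probabilities: 0.3805 × 0.2260 × 0.1980.
= 0.017027.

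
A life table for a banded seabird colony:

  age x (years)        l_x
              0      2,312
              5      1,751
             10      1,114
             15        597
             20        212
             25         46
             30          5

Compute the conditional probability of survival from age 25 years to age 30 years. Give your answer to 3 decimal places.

The conditional survival probability is l_30/l_25 = 5/46 = 0.108696.

0.109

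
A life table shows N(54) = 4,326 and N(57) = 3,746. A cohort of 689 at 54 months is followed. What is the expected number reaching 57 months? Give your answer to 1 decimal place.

The relevant probability is 3,746/4,326 = 0.865927.
Expected number = 689 × 0.865927 = 596.6.

596.6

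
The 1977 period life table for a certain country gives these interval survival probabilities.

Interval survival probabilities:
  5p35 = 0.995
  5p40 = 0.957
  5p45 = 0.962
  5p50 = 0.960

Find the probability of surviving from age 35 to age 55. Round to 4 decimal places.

20p35 = 0.995 × 0.957 × 0.962 × 0.960.
= 0.879390.

0.8794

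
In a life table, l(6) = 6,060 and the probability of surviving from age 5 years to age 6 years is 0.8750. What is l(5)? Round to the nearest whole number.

6926

l(5) = l(6) / p = 6,060 / 0.8750 = 6926.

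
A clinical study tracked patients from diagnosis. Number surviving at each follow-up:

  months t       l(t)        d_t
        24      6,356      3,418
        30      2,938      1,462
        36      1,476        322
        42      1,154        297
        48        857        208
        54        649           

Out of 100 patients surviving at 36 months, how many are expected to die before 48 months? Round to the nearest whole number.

42

The relevant probability is 1 − 857/1,476 = 0.419377.
Expected number = 100 × 0.419377 = 42.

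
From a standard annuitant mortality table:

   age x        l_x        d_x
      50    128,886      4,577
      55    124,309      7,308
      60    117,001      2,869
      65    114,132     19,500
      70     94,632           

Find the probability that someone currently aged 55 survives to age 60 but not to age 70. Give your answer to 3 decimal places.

0.180

This is the probability of reaching 60 but not 70, conditional on being alive at 55: (l_60 − l_70) / l_55.
= (117,001 − 94,632) / 124,309 = 22,369 / 124,309 = 0.179947.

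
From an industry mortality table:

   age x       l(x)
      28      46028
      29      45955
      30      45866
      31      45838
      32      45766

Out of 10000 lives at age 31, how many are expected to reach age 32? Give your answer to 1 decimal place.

9984.3

The relevant probability is 45766/45838 = 0.998429.
Expected number = 10000 × 0.998429 = 9984.3.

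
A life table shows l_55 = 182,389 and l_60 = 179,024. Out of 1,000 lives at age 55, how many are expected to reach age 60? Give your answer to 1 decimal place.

The relevant probability is 179,024/182,389 = 0.981550.
Expected number = 1,000 × 0.981550 = 981.6.

981.6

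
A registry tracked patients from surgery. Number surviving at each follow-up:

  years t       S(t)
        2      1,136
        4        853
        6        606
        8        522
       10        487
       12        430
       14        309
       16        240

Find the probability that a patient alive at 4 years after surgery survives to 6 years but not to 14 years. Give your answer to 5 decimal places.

0.34818

This is the probability of reaching 6 but not 14, conditional on being alive at 4: (S(6) − S(14)) / S(4).
= (606 − 309) / 853 = 297 / 853 = 0.348183.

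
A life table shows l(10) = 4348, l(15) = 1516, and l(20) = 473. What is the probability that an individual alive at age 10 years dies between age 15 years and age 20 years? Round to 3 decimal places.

This is the probability of reaching 15 but not 20, conditional on being alive at 10: (l(15) − l(20)) / l(10).
= (1516 − 473) / 4348 = 1043 / 4348 = 0.239880.

0.240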